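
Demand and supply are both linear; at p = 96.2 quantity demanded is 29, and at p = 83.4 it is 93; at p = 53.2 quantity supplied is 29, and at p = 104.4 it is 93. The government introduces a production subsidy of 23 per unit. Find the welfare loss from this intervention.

264.50

Demand slope = (83.4 − 96.2)/(93 − 29) = −0.2, so p = 102 − 0.2q.
Supply slope = (104.4 − 53.2)/(93 − 29) = 0.8, so p = 30 + 0.8q.
Competitive equilibrium: 102 − 0.2q = 30 + 0.8q → q* = 72, p* = 87.6.
The subsidy lowers effective supply by 23: p = 7 + 0.8q.
New quantity: 102 − 0.2q = 7 + 0.8q → q' = 95.
Overproduction Δq = 95 − 72 = 23; wedge = subsidy = 23.
Deadweight loss = ½ × 23 × 23 = 264.50.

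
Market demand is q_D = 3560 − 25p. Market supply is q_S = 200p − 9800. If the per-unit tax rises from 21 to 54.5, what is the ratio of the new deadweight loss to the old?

6.735

In inverse form: demand p = 142.4 − 0.04q, supply p = 49 + 0.005q.
Competitive equilibrium: 142.4 − 0.04q = 49 + 0.005q → q* = 2075.5556, p* = 59.3778.
For a per-unit tax t: Δq = t/0.045, so DWL = ½·t·(t/0.045) = t²/0.09.
At t = 21: DWL = 4900. At t = 54.5: DWL = 33002.778.
Ratio = (54.5/21)² = 6.735.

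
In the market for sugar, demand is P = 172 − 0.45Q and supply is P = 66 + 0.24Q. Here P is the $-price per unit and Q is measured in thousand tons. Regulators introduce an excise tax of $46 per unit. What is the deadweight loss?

$1533.33 thousand

Competitive equilibrium: 172 − 0.45Q = 66 + 0.24Q → Q* = 153.6232, P* = 102.8696.
With the tax, the buyer price exceeds the seller price by 46: (172 − 0.45Q) − (66 + 0.24Q) = 46 → Q' = 86.9565.
ΔQ = 153.6232 − 86.9565 = 66.6667; the wedge equals the tax, 46.
DWL = ½ × 66.6667 × 46 = $1533.33 thousand.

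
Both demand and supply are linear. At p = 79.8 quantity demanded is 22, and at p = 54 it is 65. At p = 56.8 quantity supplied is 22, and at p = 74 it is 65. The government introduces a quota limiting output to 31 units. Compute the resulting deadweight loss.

98

Demand slope = (54 − 79.8)/(65 − 22) = −0.6, so p = 93 − 0.6q.
Supply slope = (74 − 56.8)/(65 − 22) = 0.4, so p = 48 + 0.4q.
Competitive equilibrium: 93 − 0.6q = 48 + 0.4q → q* = 45, p* = 66.
At q = 31: demand price = 93 − 0.6·31 = 74.4; supply price = 48 + 0.4·31 = 60.4.
Δq = 45 − 31 = 14; wedge = 74.4 − 60.4 = 14.
Deadweight loss = ½ × 14 × 14 = 98.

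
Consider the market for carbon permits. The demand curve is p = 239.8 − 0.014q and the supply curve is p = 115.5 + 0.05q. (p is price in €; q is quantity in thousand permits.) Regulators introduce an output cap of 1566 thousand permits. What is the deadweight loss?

€4528.55 thousand

Competitive equilibrium: 239.8 − 0.014q = 115.5 + 0.05q → q* = 1942.1875, p* = 212.6094.
At q = 1566: demand price = 239.8 − 0.014·1566 = 217.876; supply price = 115.5 + 0.05·1566 = 193.8.
Δq = 1942.1875 − 1566 = 376.1875; wedge = 217.876 − 193.8 = 24.076.
Deadweight loss = ½ × 376.1875 × 24.076 = €4528.55 thousand.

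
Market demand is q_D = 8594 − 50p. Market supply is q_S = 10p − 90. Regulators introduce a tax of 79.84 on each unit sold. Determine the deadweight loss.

In inverse form: demand p = 171.88 − 0.02q, supply p = 9 + 0.1q.
Competitive equilibrium: 171.88 − 0.02q = 9 + 0.1q → q* = 1357.3333, p* = 144.7333.
With the tax, the buyer price exceeds the seller price by 79.84: (171.88 − 0.02q) − (9 + 0.1q) = 79.84 → q' = 692.
Δq = 1357.3333 − 692 = 665.3333; the wedge equals the tax, 79.84.
DWL = ½ × 665.3333 × 79.84 = 26560.11.

26560.11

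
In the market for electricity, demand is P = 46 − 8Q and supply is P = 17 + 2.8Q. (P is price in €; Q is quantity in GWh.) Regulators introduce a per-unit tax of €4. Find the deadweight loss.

€0.74

Competitive equilibrium: 46 − 8Q = 17 + 2.8Q → Q* = 2.6852, P* = 24.5185.
With the tax, the buyer price exceeds the seller price by 4: (46 − 8Q) − (17 + 2.8Q) = 4 → Q' = 2.3148.
ΔQ = 2.6852 − 2.3148 = 0.3704; the wedge equals the tax, 4.
Deadweight loss = ½ × 0.3704 × 4 = €0.74.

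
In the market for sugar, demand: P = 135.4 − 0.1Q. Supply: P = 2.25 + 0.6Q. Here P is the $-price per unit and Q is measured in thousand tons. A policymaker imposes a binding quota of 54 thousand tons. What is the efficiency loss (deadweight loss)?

Competitive equilibrium: 135.4 − 0.1Q = 2.25 + 0.6Q → Q* = 190.2143, P* = 116.3786.
At Q = 54: demand price = 135.4 − 0.1·54 = 130; supply price = 2.25 + 0.6·54 = 34.65.
ΔQ = 190.2143 − 54 = 136.2143; wedge = 130 − 34.65 = 95.35.
The triangle = ½ × 136.2143 × 95.35 = $6494.02 thousand.

$6494.02 thousand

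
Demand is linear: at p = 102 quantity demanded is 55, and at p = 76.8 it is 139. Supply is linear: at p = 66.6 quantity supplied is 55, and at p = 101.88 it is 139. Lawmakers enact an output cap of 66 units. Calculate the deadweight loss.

Demand slope = (76.8 − 102)/(139 − 55) = −0.3, so p = 118.5 − 0.3q.
Supply slope = (101.88 − 66.6)/(139 − 55) = 0.42, so p = 43.5 + 0.42q.
Competitive equilibrium: 118.5 − 0.3q = 43.5 + 0.42q → q* = 104.1667, p* = 87.25.
At q = 66: demand price = 118.5 − 0.3·66 = 98.7; supply price = 43.5 + 0.42·66 = 71.22.
Δq = 104.1667 − 66 = 38.1667; wedge = 98.7 − 71.22 = 27.48.
DWL = ½ × 38.1667 × 27.48 = 524.41.

524.41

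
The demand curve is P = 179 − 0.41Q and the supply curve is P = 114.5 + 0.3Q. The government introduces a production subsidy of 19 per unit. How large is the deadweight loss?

Competitive equilibrium: 179 − 0.41Q = 114.5 + 0.3Q → Q* = 90.84507, P* = 141.75352.
The subsidy lowers effective supply by 19: P = 95.5 + 0.3Q.
New quantity: 179 − 0.41Q = 95.5 + 0.3Q → Q' = 117.60563.
Overproduction ΔQ = 117.60563 − 90.84507 = 26.76056; wedge = subsidy = 19.
Welfare loss = ½ × 26.76056 × 19 = 254.23.

254.23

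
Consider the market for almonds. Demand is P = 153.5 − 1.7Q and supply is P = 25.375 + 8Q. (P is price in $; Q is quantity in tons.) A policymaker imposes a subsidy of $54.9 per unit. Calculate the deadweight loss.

Competitive equilibrium: 153.5 − 1.7Q = 25.375 + 8Q → Q* = 13.2088, P* = 131.0451.
The subsidy lowers effective supply by 54.9: P = 8Q − 29.525.
New quantity: 153.5 − 1.7Q = 8Q − 29.525 → Q' = 18.8686.
Overproduction ΔQ = 18.8686 − 13.2088 = 5.6598; wedge = subsidy = 54.9.
Welfare loss = ½ × 5.6598 × 54.9 = $155.36.

$155.36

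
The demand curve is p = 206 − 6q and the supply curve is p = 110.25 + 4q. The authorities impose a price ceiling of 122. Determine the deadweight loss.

220.28

Competitive equilibrium: 206 − 6q = 110.25 + 4q → q* = 9.575, p* = 148.55.
At the ceiling p = 122, quantity supplied = (122 − 110.25)/4 = 2.9375.
Willingness to pay at q' = 2.9375: 206 − 6·2.9375 = 188.375.
Δq = 9.575 − 2.9375 = 6.6375; wedge = 188.375 − 122 = 66.375.
Deadweight loss = ½ × 6.6375 × 66.375 = 220.28.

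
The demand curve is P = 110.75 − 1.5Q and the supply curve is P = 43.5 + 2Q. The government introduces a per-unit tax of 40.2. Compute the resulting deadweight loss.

Competitive equilibrium: 110.75 − 1.5Q = 43.5 + 2Q → Q* = 19.2143, P* = 81.9286.
With the tax, the buyer price exceeds the seller price by 40.2: (110.75 − 1.5Q) − (43.5 + 2Q) = 40.2 → Q' = 7.7286.
ΔQ = 19.2143 − 7.7286 = 11.4857; the wedge equals the tax, 40.2.
Welfare loss = ½ × 11.4857 × 40.2 = 230.86.

230.86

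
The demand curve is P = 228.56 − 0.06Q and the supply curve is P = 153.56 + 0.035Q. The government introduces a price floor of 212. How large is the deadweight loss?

12523.62

Competitive equilibrium: 228.56 − 0.06Q = 153.56 + 0.035Q → Q* = 789.4737, P* = 181.1916.
At the floor P = 212, quantity demanded = (228.56 − 212)/0.06 = 276.
Sellers' marginal cost at Q' = 276: 153.56 + 0.035·276 = 163.22.
ΔQ = 789.4737 − 276 = 513.4737; wedge = 212 − 163.22 = 48.78.
Deadweight loss = ½ × 513.4737 × 48.78 = 12523.62.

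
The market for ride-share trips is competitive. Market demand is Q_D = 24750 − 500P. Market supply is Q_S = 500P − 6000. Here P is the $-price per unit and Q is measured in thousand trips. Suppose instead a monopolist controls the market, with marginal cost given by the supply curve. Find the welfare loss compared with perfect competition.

In inverse form: demand P = 49.5 − 0.002Q, supply P = 12 + 0.002Q.
Competitive equilibrium: 49.5 − 0.002Q = 12 + 0.002Q → Q* = 9375, P* = 30.75.
Marginal revenue: MR = 49.5 − 0.004Q. Set MR = MC: 49.5 − 0.004Q = 12 + 0.002Q → Q_m = 6250.
Price P_m = 49.5 − 0.002·6250 = 37; MC(Q_m) = 12 + 0.002·6250 = 24.5.
Competitive Q* = 9375, so ΔQ = 3125; wedge = 37 − 24.5 = 12.5.
Deadweight loss = ½ × 3125 × 12.5 = $19531.25 thousand.

$19531.25 thousand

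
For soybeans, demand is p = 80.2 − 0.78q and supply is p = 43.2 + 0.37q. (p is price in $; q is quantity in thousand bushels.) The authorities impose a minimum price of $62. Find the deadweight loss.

$44.94 thousand

Competitive equilibrium: 80.2 − 0.78q = 43.2 + 0.37q → q* = 32.1739, p* = 55.1043.
At the floor p = 62, quantity demanded = (80.2 − 62)/0.78 = 23.3333.
Sellers' marginal cost at q' = 23.3333: 43.2 + 0.37·23.3333 = 51.8333.
Δq = 32.1739 − 23.3333 = 8.8406; wedge = 62 − 51.8333 = 10.1667.
The triangle = ½ × 8.8406 × 10.1667 = $44.94 thousand.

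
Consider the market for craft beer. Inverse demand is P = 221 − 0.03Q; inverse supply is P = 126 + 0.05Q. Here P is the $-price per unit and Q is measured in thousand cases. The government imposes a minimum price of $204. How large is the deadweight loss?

$15417.36 thousand

Competitive equilibrium: 221 − 0.03Q = 126 + 0.05Q → Q* = 1187.5, P* = 185.375.
At the floor P = 204, quantity demanded = (221 − 204)/0.03 = 566.66667.
Sellers' marginal cost at Q' = 566.66667: 126 + 0.05·566.66667 = 154.33333.
ΔQ = 1187.5 − 566.66667 = 620.83333; wedge = 204 − 154.33333 = 49.66667.
Deadweight loss = ½ × 620.83333 × 49.66667 = $15417.36 thousand.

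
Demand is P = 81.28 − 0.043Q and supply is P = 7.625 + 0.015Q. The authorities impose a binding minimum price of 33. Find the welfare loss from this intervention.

627.71

Competitive equilibrium: 81.28 − 0.043Q = 7.625 + 0.015Q → Q* = 1269.9138, P* = 26.6737.
At the floor P = 33, quantity demanded = (81.28 − 33)/0.043 = 1122.7907.
Sellers' marginal cost at Q' = 1122.7907: 7.625 + 0.015·1122.7907 = 24.4669.
ΔQ = 1269.9138 − 1122.7907 = 147.1231; wedge = 33 − 24.4669 = 8.5331.
DWL = ½ × 147.1231 × 8.5331 = 627.71.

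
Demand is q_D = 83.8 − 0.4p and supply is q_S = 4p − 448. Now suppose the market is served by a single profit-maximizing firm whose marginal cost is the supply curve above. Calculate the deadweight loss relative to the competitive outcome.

In inverse form: demand p = 209.5 − 2.5q, supply p = 112 + 0.25q.
Competitive equilibrium: 209.5 − 2.5q = 112 + 0.25q → q* = 35.4545, p* = 120.8636.
Marginal revenue: MR = 209.5 − 5q. Set MR = MC: 209.5 − 5q = 112 + 0.25q → q_m = 18.5714.
Price p_m = 209.5 − 2.5·18.5714 = 163.0715; MC(q_m) = 112 + 0.25·18.5714 = 116.6429.
Competitive q* = 35.4545, so Δq = 16.8831; wedge = 163.0715 − 116.6429 = 46.4286.
DWL = ½ × 16.8831 × 46.4286 = 391.93.

391.93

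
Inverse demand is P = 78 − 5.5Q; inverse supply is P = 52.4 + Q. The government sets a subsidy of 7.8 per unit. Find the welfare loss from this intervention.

Competitive equilibrium: 78 − 5.5Q = 52.4 + Q → Q* = 3.9385, P* = 56.3385.
The subsidy lowers effective supply by 7.8: P = 44.6 + Q.
New quantity: 78 − 5.5Q = 44.6 + Q → Q' = 5.1385.
Overproduction ΔQ = 5.1385 − 3.9385 = 1.2; wedge = subsidy = 7.8.
The triangle = ½ × 1.2 × 7.8 = 4.68.

4.68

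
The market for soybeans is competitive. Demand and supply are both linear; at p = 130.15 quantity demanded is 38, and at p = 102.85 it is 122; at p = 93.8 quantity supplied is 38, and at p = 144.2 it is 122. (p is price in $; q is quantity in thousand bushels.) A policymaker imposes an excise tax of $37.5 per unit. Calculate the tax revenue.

$1378.38 thousand

Demand slope = (102.85 − 130.15)/(122 − 38) = −0.325, so p = 142.5 − 0.325q.
Supply slope = (144.2 − 93.8)/(122 − 38) = 0.6, so p = 71 + 0.6q.
Competitive equilibrium: 142.5 − 0.325q = 71 + 0.6q → q* = 77.2973, p* = 117.3784.
With the tax, the buyer price exceeds the seller price by 37.5: (142.5 − 0.325q) − (71 + 0.6q) = 37.5 → q' = 36.7568.
Tax revenue = 37.5 × 36.7568 = $1378.38 thousand.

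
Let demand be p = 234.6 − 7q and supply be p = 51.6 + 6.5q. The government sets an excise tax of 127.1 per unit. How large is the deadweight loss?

598.31

Competitive equilibrium: 234.6 − 7q = 51.6 + 6.5q → q* = 13.55556, p* = 139.71111.
With the tax, the buyer price exceeds the seller price by 127.1: (234.6 − 7q) − (51.6 + 6.5q) = 127.1 → q' = 4.14074.
Δq = 13.55556 − 4.14074 = 9.41482; the wedge equals the tax, 127.1.
DWL = ½ × 9.41482 × 127.1 = 598.31.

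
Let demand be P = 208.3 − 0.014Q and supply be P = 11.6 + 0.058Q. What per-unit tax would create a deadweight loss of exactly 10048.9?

Competitive equilibrium: 208.3 − 0.014Q = 11.6 + 0.058Q → Q* = 2731.9444, P* = 170.0528.
A tax t gives ΔQ = t/0.072 and wedge t, so DWL = t²/0.144.
t²/0.144 = 10048.9 → t² = 1447.0416 → t = 38.04.

38.04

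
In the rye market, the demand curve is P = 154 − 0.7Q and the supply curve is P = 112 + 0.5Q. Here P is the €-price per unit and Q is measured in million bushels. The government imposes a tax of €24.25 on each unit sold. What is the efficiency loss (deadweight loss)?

Competitive equilibrium: 154 − 0.7Q = 112 + 0.5Q → Q* = 35, P* = 129.5.
With the tax, the buyer price exceeds the seller price by 24.25: (154 − 0.7Q) − (112 + 0.5Q) = 24.25 → Q' = 14.7917.
ΔQ = 35 − 14.7917 = 20.2083; the wedge equals the tax, 24.25.
Deadweight loss = ½ × 20.2083 × 24.25 = €245.03 million.

€245.03 million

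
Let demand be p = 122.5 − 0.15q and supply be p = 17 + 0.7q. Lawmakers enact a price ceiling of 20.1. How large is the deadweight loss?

Competitive equilibrium: 122.5 − 0.15q = 17 + 0.7q → q* = 124.11765, p* = 103.88235.
At the ceiling p = 20.1, quantity supplied = (20.1 − 17)/0.7 = 4.42857.
Willingness to pay at q' = 4.42857: 122.5 − 0.15·4.42857 = 121.83571.
Δq = 124.11765 − 4.42857 = 119.68908; wedge = 121.83571 − 20.1 = 101.73571.
The triangle = ½ × 119.68908 × 101.73571 = 6088.33.

6088.33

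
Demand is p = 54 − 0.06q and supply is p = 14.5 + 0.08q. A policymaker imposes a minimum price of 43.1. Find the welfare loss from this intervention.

706.68

Competitive equilibrium: 54 − 0.06q = 14.5 + 0.08q → q* = 282.1429, p* = 37.0714.
At the floor p = 43.1, quantity demanded = (54 − 43.1)/0.06 = 181.6667.
Sellers' marginal cost at q' = 181.6667: 14.5 + 0.08·181.6667 = 29.0333.
Δq = 282.1429 − 181.6667 = 100.4762; wedge = 43.1 − 29.0333 = 14.0667.
Welfare loss = ½ × 100.4762 × 14.0667 = 706.68.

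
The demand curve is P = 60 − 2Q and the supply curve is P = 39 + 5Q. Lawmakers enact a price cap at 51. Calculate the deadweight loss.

Competitive equilibrium: 60 − 2Q = 39 + 5Q → Q* = 3, P* = 54.
At the ceiling P = 51, quantity supplied = (51 − 39)/5 = 2.4.
Willingness to pay at Q' = 2.4: 60 − 2·2.4 = 55.2.
ΔQ = 3 − 2.4 = 0.6; wedge = 55.2 − 51 = 4.2.
Deadweight loss = ½ × 0.6 × 4.2 = 1.26.

1.26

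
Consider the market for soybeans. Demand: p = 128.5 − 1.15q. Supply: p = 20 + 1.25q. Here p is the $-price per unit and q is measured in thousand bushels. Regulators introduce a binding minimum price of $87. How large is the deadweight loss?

Competitive equilibrium: 128.5 − 1.15q = 20 + 1.25q → q* = 45.2083, p* = 76.5104.
At the floor p = 87, quantity demanded = (128.5 − 87)/1.15 = 36.087.
Sellers' marginal cost at q' = 36.087: 20 + 1.25·36.087 = 65.1088.
Δq = 45.2083 − 36.087 = 9.1213; wedge = 87 − 65.1088 = 21.8912.
Deadweight loss = ½ × 9.1213 × 21.8912 = $99.84 thousand.

$99.84 thousand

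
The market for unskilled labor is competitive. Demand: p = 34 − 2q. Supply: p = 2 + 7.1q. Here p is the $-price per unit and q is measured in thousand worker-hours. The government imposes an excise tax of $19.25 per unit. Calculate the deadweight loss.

Competitive equilibrium: 34 − 2q = 2 + 7.1q → q* = 3.5165, p* = 26.967.
With the tax, the buyer price exceeds the seller price by 19.25: (34 − 2q) − (2 + 7.1q) = 19.25 → q' = 1.4011.
Δq = 3.5165 − 1.4011 = 2.1154; the wedge equals the tax, 19.25.
DWL = ½ × 2.1154 × 19.25 = $20.36 thousand.

$20.36 thousand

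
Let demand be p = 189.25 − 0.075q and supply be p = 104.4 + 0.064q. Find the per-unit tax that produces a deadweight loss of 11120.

55.6

Competitive equilibrium: 189.25 − 0.075q = 104.4 + 0.064q → q* = 610.4317, p* = 143.4676.
A tax t gives Δq = t/0.139 and wedge t, so DWL = t²/0.278.
t²/0.278 = 11120 → t² = 3091.36 → t = 55.6.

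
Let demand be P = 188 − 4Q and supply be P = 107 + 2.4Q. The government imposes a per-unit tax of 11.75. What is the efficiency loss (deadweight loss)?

10.79

Competitive equilibrium: 188 − 4Q = 107 + 2.4Q → Q* = 12.6563, P* = 137.375.
With the tax, the buyer price exceeds the seller price by 11.75: (188 − 4Q) − (107 + 2.4Q) = 11.75 → Q' = 10.8203.
ΔQ = 12.6563 − 10.8203 = 1.836; the wedge equals the tax, 11.75.
The triangle = ½ × 1.836 × 11.75 = 10.79.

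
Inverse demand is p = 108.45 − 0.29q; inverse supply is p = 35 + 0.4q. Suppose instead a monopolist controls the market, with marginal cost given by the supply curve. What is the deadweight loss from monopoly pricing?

342.33

Competitive equilibrium: 108.45 − 0.29q = 35 + 0.4q → q* = 106.4493, p* = 77.5797.
Marginal revenue: MR = 108.45 − 0.58q. Set MR = MC: 108.45 − 0.58q = 35 + 0.4q → q_m = 74.949.
Price p_m = 108.45 − 0.29·74.949 = 86.7148; MC(q_m) = 35 + 0.4·74.949 = 64.9796.
Competitive q* = 106.4493, so Δq = 31.5003; wedge = 86.7148 − 64.9796 = 21.7352.
Welfare loss = ½ × 31.5003 × 21.7352 = 342.33.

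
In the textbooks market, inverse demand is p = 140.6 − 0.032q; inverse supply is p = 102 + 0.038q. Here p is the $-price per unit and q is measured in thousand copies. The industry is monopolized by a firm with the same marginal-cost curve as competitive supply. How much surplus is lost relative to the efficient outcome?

Competitive equilibrium: 140.6 − 0.032q = 102 + 0.038q → q* = 551.4286, p* = 122.9543.
Marginal revenue: MR = 140.6 − 0.064q. Set MR = MC: 140.6 − 0.064q = 102 + 0.038q → q_m = 378.4314.
Price p_m = 140.6 − 0.032·378.4314 = 128.4902; MC(q_m) = 102 + 0.038·378.4314 = 116.3804.
Competitive q* = 551.4286, so Δq = 172.9972; wedge = 128.4902 − 116.3804 = 12.1098.
DWL = ½ × 172.9972 × 12.1098 = $1047.48 thousand.

$1047.48 thousand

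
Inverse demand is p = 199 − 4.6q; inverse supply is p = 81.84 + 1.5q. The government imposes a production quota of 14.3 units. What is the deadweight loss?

73.43

Competitive equilibrium: 199 − 4.6q = 81.84 + 1.5q → q* = 19.2066, p* = 110.6498.
At q = 14.3: demand price = 199 − 4.6·14.3 = 133.22; supply price = 81.84 + 1.5·14.3 = 103.29.
Δq = 19.2066 − 14.3 = 4.9066; wedge = 133.22 − 103.29 = 29.93.
Welfare loss = ½ × 4.9066 × 29.93 = 73.43.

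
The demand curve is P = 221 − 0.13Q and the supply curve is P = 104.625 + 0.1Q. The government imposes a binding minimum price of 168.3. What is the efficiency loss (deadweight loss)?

1163.69

Competitive equilibrium: 221 − 0.13Q = 104.625 + 0.1Q → Q* = 505.9783, P* = 155.2228.
At the floor P = 168.3, quantity demanded = (221 − 168.3)/0.13 = 405.3846.
Sellers' marginal cost at Q' = 405.3846: 104.625 + 0.1·405.3846 = 145.1635.
ΔQ = 505.9783 − 405.3846 = 100.5937; wedge = 168.3 − 145.1635 = 23.1365.
DWL = ½ × 100.5937 × 23.1365 = 1163.69.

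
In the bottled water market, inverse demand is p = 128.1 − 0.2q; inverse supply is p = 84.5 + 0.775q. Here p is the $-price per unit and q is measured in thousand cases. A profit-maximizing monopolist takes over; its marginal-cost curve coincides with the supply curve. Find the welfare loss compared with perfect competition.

$28.24 thousand

Competitive equilibrium: 128.1 − 0.2q = 84.5 + 0.775q → q* = 44.7179, p* = 119.1564.
Marginal revenue: MR = 128.1 − 0.4q. Set MR = MC: 128.1 − 0.4q = 84.5 + 0.775q → q_m = 37.1064.
Price p_m = 128.1 − 0.2·37.1064 = 120.6787; MC(q_m) = 84.5 + 0.775·37.1064 = 113.2575.
Competitive q* = 44.7179, so Δq = 7.6115; wedge = 120.6787 − 113.2575 = 7.4212.
Welfare loss = ½ × 7.6115 × 7.4212 = $28.24 thousand.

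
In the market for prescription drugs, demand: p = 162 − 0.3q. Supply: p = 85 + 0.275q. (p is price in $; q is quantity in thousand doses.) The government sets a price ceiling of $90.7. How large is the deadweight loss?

$3683.17 thousand

Competitive equilibrium: 162 − 0.3q = 85 + 0.275q → q* = 133.91304, p* = 121.82609.
At the ceiling p = 90.7, quantity supplied = (90.7 − 85)/0.275 = 20.72727.
Willingness to pay at q' = 20.72727: 162 − 0.3·20.72727 = 155.78182.
Δq = 133.91304 − 20.72727 = 113.18577; wedge = 155.78182 − 90.7 = 65.08182.
Deadweight loss = ½ × 113.18577 × 65.08182 = $3683.17 thousand.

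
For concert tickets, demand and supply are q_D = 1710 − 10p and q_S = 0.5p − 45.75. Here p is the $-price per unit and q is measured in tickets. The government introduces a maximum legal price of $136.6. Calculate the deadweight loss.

$246.02

In inverse form: demand p = 171 − 0.1q, supply p = 91.5 + 2q.
Competitive equilibrium: 171 − 0.1q = 91.5 + 2q → q* = 37.8571, p* = 167.2143.
At the ceiling p = 136.6, quantity supplied = (136.6 − 91.5)/2 = 22.55.
Willingness to pay at q' = 22.55: 171 − 0.1·22.55 = 168.745.
Δq = 37.8571 − 22.55 = 15.3071; wedge = 168.745 − 136.6 = 32.145.
Welfare loss = ½ × 15.3071 × 32.145 = $246.02.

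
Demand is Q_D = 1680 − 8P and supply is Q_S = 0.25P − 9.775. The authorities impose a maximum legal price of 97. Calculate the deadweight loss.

1498.59

In inverse form: demand P = 210 − 0.125Q, supply P = 39.1 + 4Q.
Competitive equilibrium: 210 − 0.125Q = 39.1 + 4Q → Q* = 41.4303, P* = 204.8212.
At the ceiling P = 97, quantity supplied = (97 − 39.1)/4 = 14.475.
Willingness to pay at Q' = 14.475: 210 − 0.125·14.475 = 208.1906.
ΔQ = 41.4303 − 14.475 = 26.9553; wedge = 208.1906 − 97 = 111.1906.
Deadweight loss = ½ × 26.9553 × 111.1906 = 1498.59.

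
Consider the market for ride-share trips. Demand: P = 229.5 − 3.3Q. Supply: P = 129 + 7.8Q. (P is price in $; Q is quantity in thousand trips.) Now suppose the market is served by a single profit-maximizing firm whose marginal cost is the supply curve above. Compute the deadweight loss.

$23.89 thousand

Competitive equilibrium: 229.5 − 3.3Q = 129 + 7.8Q → Q* = 9.0541, P* = 199.6216.
Marginal revenue: MR = 229.5 − 6.6Q. Set MR = MC: 229.5 − 6.6Q = 129 + 7.8Q → Q_m = 6.9792.
Price P_m = 229.5 − 3.3·6.9792 = 206.4686; MC(Q_m) = 129 + 7.8·6.9792 = 183.4378.
Competitive Q* = 9.0541, so ΔQ = 2.0749; wedge = 206.4686 − 183.4378 = 23.0308.
DWL = ½ × 2.0749 × 23.0308 = $23.89 thousand.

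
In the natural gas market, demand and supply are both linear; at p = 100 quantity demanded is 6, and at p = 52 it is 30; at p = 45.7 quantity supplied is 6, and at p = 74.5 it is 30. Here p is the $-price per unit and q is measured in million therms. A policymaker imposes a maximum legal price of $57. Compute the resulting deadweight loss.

Demand slope = (52 − 100)/(30 − 6) = −2, so p = 112 − 2q.
Supply slope = (74.5 − 45.7)/(30 − 6) = 1.2, so p = 38.5 + 1.2q.
Competitive equilibrium: 112 − 2q = 38.5 + 1.2q → q* = 22.9688, p* = 66.0625.
At the ceiling p = 57, quantity supplied = (57 − 38.5)/1.2 = 15.4167.
Willingness to pay at q' = 15.4167: 112 − 2·15.4167 = 81.1666.
Δq = 22.9688 − 15.4167 = 7.5521; wedge = 81.1666 − 57 = 24.1666.
DWL = ½ × 7.5521 × 24.1666 = $91.25 million.

$91.25 million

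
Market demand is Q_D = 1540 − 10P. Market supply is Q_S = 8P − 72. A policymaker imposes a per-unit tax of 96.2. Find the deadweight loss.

In inverse form: demand P = 154 − 0.1Q, supply P = 9 + 0.125Q.
Competitive equilibrium: 154 − 0.1Q = 9 + 0.125Q → Q* = 644.4444, P* = 89.5556.
With the tax, the buyer price exceeds the seller price by 96.2: (154 − 0.1Q) − (9 + 0.125Q) = 96.2 → Q' = 216.8889.
ΔQ = 644.4444 − 216.8889 = 427.5555; the wedge equals the tax, 96.2.
Welfare loss = ½ × 427.5555 × 96.2 = 20565.42.

20565.42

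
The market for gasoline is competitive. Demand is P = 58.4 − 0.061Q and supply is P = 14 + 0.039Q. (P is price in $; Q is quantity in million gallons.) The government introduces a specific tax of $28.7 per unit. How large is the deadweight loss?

Competitive equilibrium: 58.4 − 0.061Q = 14 + 0.039Q → Q* = 444, P* = 31.316.
With the tax, the buyer price exceeds the seller price by 28.7: (58.4 − 0.061Q) − (14 + 0.039Q) = 28.7 → Q' = 157.
ΔQ = 444 − 157 = 287; the wedge equals the tax, 28.7.
DWL = ½ × 287 × 28.7 = $4118.45 million.

$4118.45 million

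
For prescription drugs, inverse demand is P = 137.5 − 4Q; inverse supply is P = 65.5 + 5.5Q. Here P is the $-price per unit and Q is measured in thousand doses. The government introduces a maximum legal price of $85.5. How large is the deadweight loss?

$73.83 thousand

Competitive equilibrium: 137.5 − 4Q = 65.5 + 5.5Q → Q* = 7.5789, P* = 107.1842.
At the ceiling P = 85.5, quantity supplied = (85.5 − 65.5)/5.5 = 3.6364.
Willingness to pay at Q' = 3.6364: 137.5 − 4·3.6364 = 122.9544.
ΔQ = 7.5789 − 3.6364 = 3.9425; wedge = 122.9544 − 85.5 = 37.4544.
DWL = ½ × 3.9425 × 37.4544 = $73.83 thousand.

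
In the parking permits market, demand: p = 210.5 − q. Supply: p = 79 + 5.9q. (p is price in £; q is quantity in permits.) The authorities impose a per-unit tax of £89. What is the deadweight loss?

£573.99

Competitive equilibrium: 210.5 − q = 79 + 5.9q → q* = 19.058, p* = 191.442.
With the tax, the buyer price exceeds the seller price by 89: (210.5 − q) − (79 + 5.9q) = 89 → q' = 6.1594.
Δq = 19.058 − 6.1594 = 12.8986; the wedge equals the tax, 89.
The triangle = ½ × 12.8986 × 89 = £573.99.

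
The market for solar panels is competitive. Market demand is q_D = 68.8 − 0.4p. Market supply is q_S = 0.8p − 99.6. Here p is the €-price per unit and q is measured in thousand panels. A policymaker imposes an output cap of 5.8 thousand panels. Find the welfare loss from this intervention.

In inverse form: demand p = 172 − 2.5q, supply p = 124.5 + 1.25q.
Competitive equilibrium: 172 − 2.5q = 124.5 + 1.25q → q* = 12.6667, p* = 140.3333.
At q = 5.8: demand price = 172 − 2.5·5.8 = 157.5; supply price = 124.5 + 1.25·5.8 = 131.75.
Δq = 12.6667 − 5.8 = 6.8667; wedge = 157.5 − 131.75 = 25.75.
Welfare loss = ½ × 6.8667 × 25.75 = €88.41 thousand.

€88.41 thousand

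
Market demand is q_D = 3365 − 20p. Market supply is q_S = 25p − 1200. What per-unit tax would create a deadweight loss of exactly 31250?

75

In inverse form: demand p = 168.25 − 0.05q, supply p = 48 + 0.04q.
Competitive equilibrium: 168.25 − 0.05q = 48 + 0.04q → q* = 1336.1111, p* = 101.4444.
A tax t gives Δq = t/0.09 and wedge t, so DWL = t²/0.18.
t²/0.18 = 31250 → t² = 5625 → t = 75.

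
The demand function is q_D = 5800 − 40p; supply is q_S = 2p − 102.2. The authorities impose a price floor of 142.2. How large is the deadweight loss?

1173.34

In inverse form: demand p = 145 − 0.025q, supply p = 51.1 + 0.5q.
Competitive equilibrium: 145 − 0.025q = 51.1 + 0.5q → q* = 178.8571, p* = 140.5286.
At the floor p = 142.2, quantity demanded = (145 − 142.2)/0.025 = 112.
Sellers' marginal cost at q' = 112: 51.1 + 0.5·112 = 107.1.
Δq = 178.8571 − 112 = 66.8571; wedge = 142.2 − 107.1 = 35.1.
DWL = ½ × 66.8571 × 35.1 = 1173.34.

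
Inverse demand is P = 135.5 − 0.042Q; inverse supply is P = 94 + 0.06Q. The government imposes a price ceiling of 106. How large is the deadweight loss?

Competitive equilibrium: 135.5 − 0.042Q = 94 + 0.06Q → Q* = 406.8627, P* = 118.4118.
At the ceiling P = 106, quantity supplied = (106 − 94)/0.06 = 200.
Willingness to pay at Q' = 200: 135.5 − 0.042·200 = 127.1.
ΔQ = 406.8627 − 200 = 206.8627; wedge = 127.1 − 106 = 21.1.
Deadweight loss = ½ × 206.8627 × 21.1 = 2182.40.

2182.40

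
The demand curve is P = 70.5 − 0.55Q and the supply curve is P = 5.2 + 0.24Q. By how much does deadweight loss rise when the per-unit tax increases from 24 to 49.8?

1205.09

Competitive equilibrium: 70.5 − 0.55Q = 5.2 + 0.24Q → Q* = 82.6582, P* = 25.038.
For a per-unit tax t: ΔQ = t/0.79, so DWL = ½·t·(t/0.79) = t²/1.58.
At t = 24: DWL = 364.557. At t = 49.8: DWL = 1569.646.
Increase = 1569.646 − 364.557 = 1205.09.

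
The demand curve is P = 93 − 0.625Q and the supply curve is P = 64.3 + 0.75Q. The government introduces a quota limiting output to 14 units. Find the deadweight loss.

32.47

Competitive equilibrium: 93 − 0.625Q = 64.3 + 0.75Q → Q* = 20.8727, P* = 79.9545.
At Q = 14: demand price = 93 − 0.625·14 = 84.25; supply price = 64.3 + 0.75·14 = 74.8.
ΔQ = 20.8727 − 14 = 6.8727; wedge = 84.25 − 74.8 = 9.45.
The triangle = ½ × 6.8727 × 9.45 = 32.47.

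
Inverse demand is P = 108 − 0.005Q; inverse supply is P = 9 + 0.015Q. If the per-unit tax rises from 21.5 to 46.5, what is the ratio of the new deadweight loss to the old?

Competitive equilibrium: 108 − 0.005Q = 9 + 0.015Q → Q* = 4950, P* = 83.25.
For a per-unit tax t: ΔQ = t/0.02, so DWL = ½·t·(t/0.02) = t²/0.04.
At t = 21.5: DWL = 11556.25. At t = 46.5: DWL = 54056.25.
Ratio = (46.5/21.5)² = 4.678.

4.678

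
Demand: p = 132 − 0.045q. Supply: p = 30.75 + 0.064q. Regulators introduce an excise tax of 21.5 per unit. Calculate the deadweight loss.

2120.41

Competitive equilibrium: 132 − 0.045q = 30.75 + 0.064q → q* = 928.8991, p* = 90.1995.
With the tax, the buyer price exceeds the seller price by 21.5: (132 − 0.045q) − (30.75 + 0.064q) = 21.5 → q' = 731.6514.
Δq = 928.8991 − 731.6514 = 197.2477; the wedge equals the tax, 21.5.
DWL = ½ × 197.2477 × 21.5 = 2120.41.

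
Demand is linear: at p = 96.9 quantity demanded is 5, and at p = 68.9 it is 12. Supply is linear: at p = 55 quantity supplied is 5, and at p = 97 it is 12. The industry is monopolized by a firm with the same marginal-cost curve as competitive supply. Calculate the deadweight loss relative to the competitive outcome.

34.47

Demand slope = (68.9 − 96.9)/(12 − 5) = −4, so p = 116.9 − 4q.
Supply slope = (97 − 55)/(12 − 5) = 6, so p = 25 + 6q.
Competitive equilibrium: 116.9 − 4q = 25 + 6q → q* = 9.19, p* = 80.14.
Marginal revenue: MR = 116.9 − 8q. Set MR = MC: 116.9 − 8q = 25 + 6q → q_m = 6.5643.
Price p_m = 116.9 − 4·6.5643 = 90.6428; MC(q_m) = 25 + 6·6.5643 = 64.3858.
Competitive q* = 9.19, so Δq = 2.6257; wedge = 90.6428 − 64.3858 = 26.257.
Deadweight loss = ½ × 2.6257 × 26.257 = 34.47.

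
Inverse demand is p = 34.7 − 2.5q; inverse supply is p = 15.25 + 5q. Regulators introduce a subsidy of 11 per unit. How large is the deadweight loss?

Competitive equilibrium: 34.7 − 2.5q = 15.25 + 5q → q* = 2.5933, p* = 28.2167.
The subsidy lowers effective supply by 11: p = 4.25 + 5q.
New quantity: 34.7 − 2.5q = 4.25 + 5q → q' = 4.06.
Overproduction Δq = 4.06 − 2.5933 = 1.4667; wedge = subsidy = 11.
DWL = ½ × 1.4667 × 11 = 8.07.

8.07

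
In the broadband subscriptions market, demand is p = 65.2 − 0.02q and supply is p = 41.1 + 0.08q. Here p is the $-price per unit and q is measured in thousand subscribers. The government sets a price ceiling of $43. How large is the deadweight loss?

$2359.88 thousand

Competitive equilibrium: 65.2 − 0.02q = 41.1 + 0.08q → q* = 241, p* = 60.38.
At the ceiling p = 43, quantity supplied = (43 − 41.1)/0.08 = 23.75.
Willingness to pay at q' = 23.75: 65.2 − 0.02·23.75 = 64.725.
Δq = 241 − 23.75 = 217.25; wedge = 64.725 − 43 = 21.725.
Welfare loss = ½ × 217.25 × 21.725 = $2359.88 thousand.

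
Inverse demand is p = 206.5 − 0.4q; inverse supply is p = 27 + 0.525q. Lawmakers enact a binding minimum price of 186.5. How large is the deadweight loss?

9597.60

Competitive equilibrium: 206.5 − 0.4q = 27 + 0.525q → q* = 194.0541, p* = 128.8784.
At the floor p = 186.5, quantity demanded = (206.5 − 186.5)/0.4 = 50.
Sellers' marginal cost at q' = 50: 27 + 0.525·50 = 53.25.
Δq = 194.0541 − 50 = 144.0541; wedge = 186.5 − 53.25 = 133.25.
Deadweight loss = ½ × 144.0541 × 133.25 = 9597.60.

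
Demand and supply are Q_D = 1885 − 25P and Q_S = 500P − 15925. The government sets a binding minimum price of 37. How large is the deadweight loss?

124.20

In inverse form: demand P = 75.4 − 0.04Q, supply P = 31.85 + 0.002Q.
Competitive equilibrium: 75.4 − 0.04Q = 31.85 + 0.002Q → Q* = 1036.9048, P* = 33.9238.
At the floor P = 37, quantity demanded = (75.4 − 37)/0.04 = 960.
Sellers' marginal cost at Q' = 960: 31.85 + 0.002·960 = 33.77.
ΔQ = 1036.9048 − 960 = 76.9048; wedge = 37 − 33.77 = 3.23.
DWL = ½ × 76.9048 × 3.23 = 124.20.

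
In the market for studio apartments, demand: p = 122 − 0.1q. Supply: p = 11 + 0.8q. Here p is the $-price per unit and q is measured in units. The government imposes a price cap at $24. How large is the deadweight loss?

$5160.08

Competitive equilibrium: 122 − 0.1q = 11 + 0.8q → q* = 123.3333, p* = 109.6667.
At the ceiling p = 24, quantity supplied = (24 − 11)/0.8 = 16.25.
Willingness to pay at q' = 16.25: 122 − 0.1·16.25 = 120.375.
Δq = 123.3333 − 16.25 = 107.0833; wedge = 120.375 − 24 = 96.375.
The triangle = ½ × 107.0833 × 96.375 = $5160.08.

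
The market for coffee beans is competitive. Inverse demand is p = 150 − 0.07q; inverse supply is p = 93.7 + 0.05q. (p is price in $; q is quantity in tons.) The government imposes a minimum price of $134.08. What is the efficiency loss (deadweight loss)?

Competitive equilibrium: 150 − 0.07q = 93.7 + 0.05q → q* = 469.1667, p* = 117.1583.
At the floor p = 134.08, quantity demanded = (150 − 134.08)/0.07 = 227.4286.
Sellers' marginal cost at q' = 227.4286: 93.7 + 0.05·227.4286 = 105.0714.
Δq = 469.1667 − 227.4286 = 241.7381; wedge = 134.08 − 105.0714 = 29.0086.
Deadweight loss = ½ × 241.7381 × 29.0086 = $3506.24.

$3506.24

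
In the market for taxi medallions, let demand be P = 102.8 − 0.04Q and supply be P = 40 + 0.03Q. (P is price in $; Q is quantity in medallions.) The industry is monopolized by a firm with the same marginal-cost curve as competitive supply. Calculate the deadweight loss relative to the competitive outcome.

Competitive equilibrium: 102.8 − 0.04Q = 40 + 0.03Q → Q* = 897.14286, P* = 66.91429.
Marginal revenue: MR = 102.8 − 0.08Q. Set MR = MC: 102.8 − 0.08Q = 40 + 0.03Q → Q_m = 570.90909.
Price P_m = 102.8 − 0.04·570.90909 = 79.96364; MC(Q_m) = 40 + 0.03·570.90909 = 57.12727.
Competitive Q* = 897.14286, so ΔQ = 326.23377; wedge = 79.96364 − 57.12727 = 22.83637.
Welfare loss = ½ × 326.23377 × 22.83637 = $3725.

$3725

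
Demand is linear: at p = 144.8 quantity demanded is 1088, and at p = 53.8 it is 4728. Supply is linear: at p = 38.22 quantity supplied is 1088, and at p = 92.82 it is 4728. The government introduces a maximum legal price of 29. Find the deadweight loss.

Demand slope = (53.8 − 144.8)/(4728 − 1088) = −0.025, so p = 172 − 0.025q.
Supply slope = (92.82 − 38.22)/(4728 − 1088) = 0.015, so p = 21.9 + 0.015q.
Competitive equilibrium: 172 − 0.025q = 21.9 + 0.015q → q* = 3752.5, p* = 78.1875.
At the ceiling p = 29, quantity supplied = (29 − 21.9)/0.015 = 473.333333.
Willingness to pay at q' = 473.333333: 172 − 0.025·473.333333 = 160.166667.
Δq = 3752.5 − 473.333333 = 3279.166667; wedge = 160.166667 − 29 = 131.166667.
Deadweight loss = ½ × 3279.166667 × 131.166667 = 215058.68.

215058.68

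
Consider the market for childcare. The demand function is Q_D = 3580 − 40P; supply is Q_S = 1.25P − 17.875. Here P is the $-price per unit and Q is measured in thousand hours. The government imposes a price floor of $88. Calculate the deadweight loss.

$400.30 thousand

In inverse form: demand P = 89.5 − 0.025Q, supply P = 14.3 + 0.8Q.
Competitive equilibrium: 89.5 − 0.025Q = 14.3 + 0.8Q → Q* = 91.1515, P* = 87.2212.
At the floor P = 88, quantity demanded = (89.5 − 88)/0.025 = 60.
Sellers' marginal cost at Q' = 60: 14.3 + 0.8·60 = 62.3.
ΔQ = 91.1515 − 60 = 31.1515; wedge = 88 − 62.3 = 25.7.
Welfare loss = ½ × 31.1515 × 25.7 = $400.30 thousand.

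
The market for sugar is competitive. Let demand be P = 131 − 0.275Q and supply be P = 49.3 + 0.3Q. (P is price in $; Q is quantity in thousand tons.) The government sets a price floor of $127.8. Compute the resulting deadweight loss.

Competitive equilibrium: 131 − 0.275Q = 49.3 + 0.3Q → Q* = 142.087, P* = 91.9261.
At the floor P = 127.8, quantity demanded = (131 − 127.8)/0.275 = 11.6364.
Sellers' marginal cost at Q' = 11.6364: 49.3 + 0.3·11.6364 = 52.7909.
ΔQ = 142.087 − 11.6364 = 130.4506; wedge = 127.8 − 52.7909 = 75.0091.
Welfare loss = ½ × 130.4506 × 75.0091 = $4892.49 thousand.

$4892.49 thousand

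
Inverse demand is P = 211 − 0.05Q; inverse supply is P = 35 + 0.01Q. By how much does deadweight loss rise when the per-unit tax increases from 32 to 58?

Competitive equilibrium: 211 − 0.05Q = 35 + 0.01Q → Q* = 2933.3333, P* = 64.3333.
For a per-unit tax t: ΔQ = t/0.06, so DWL = ½·t·(t/0.06) = t²/0.12.
At t = 32: DWL = 8533.333. At t = 58: DWL = 28033.333.
Increase = 28033.333 − 8533.333 = 19500.

19500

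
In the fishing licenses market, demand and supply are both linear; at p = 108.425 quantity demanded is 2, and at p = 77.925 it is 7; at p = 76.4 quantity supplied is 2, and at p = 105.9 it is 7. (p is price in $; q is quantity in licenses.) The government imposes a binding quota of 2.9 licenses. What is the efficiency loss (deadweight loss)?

$18.77

Demand slope = (77.925 − 108.425)/(7 − 2) = −6.1, so p = 120.625 − 6.1q.
Supply slope = (105.9 − 76.4)/(7 − 2) = 5.9, so p = 64.6 + 5.9q.
Competitive equilibrium: 120.625 − 6.1q = 64.6 + 5.9q → q* = 4.6688, p* = 92.1456.
At q = 2.9: demand price = 120.625 − 6.1·2.9 = 102.935; supply price = 64.6 + 5.9·2.9 = 81.71.
Δq = 4.6688 − 2.9 = 1.7688; wedge = 102.935 − 81.71 = 21.225.
Welfare loss = ½ × 1.7688 × 21.225 = $18.77.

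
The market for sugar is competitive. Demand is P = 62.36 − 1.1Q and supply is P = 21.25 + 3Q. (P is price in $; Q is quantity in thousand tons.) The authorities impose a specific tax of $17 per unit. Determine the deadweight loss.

Competitive equilibrium: 62.36 − 1.1Q = 21.25 + 3Q → Q* = 10.0268, P* = 51.3305.
With the tax, the buyer price exceeds the seller price by 17: (62.36 − 1.1Q) − (21.25 + 3Q) = 17 → Q' = 5.8805.
ΔQ = 10.0268 − 5.8805 = 4.1463; the wedge equals the tax, 17.
Deadweight loss = ½ × 4.1463 × 17 = $35.24 thousand.

$35.24 thousand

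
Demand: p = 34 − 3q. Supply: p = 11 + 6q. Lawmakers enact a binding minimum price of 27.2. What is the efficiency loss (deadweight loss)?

Competitive equilibrium: 34 − 3q = 11 + 6q → q* = 2.5556, p* = 26.3333.
At the floor p = 27.2, quantity demanded = (34 − 27.2)/3 = 2.2667.
Sellers' marginal cost at q' = 2.2667: 11 + 6·2.2667 = 24.6002.
Δq = 2.5556 − 2.2667 = 0.2889; wedge = 27.2 − 24.6002 = 2.5998.
Welfare loss = ½ × 0.2889 × 2.5998 = 0.38.

0.38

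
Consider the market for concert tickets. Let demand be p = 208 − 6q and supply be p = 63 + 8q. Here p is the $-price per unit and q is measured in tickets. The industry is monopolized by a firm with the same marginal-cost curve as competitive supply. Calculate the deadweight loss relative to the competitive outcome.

Competitive equilibrium: 208 − 6q = 63 + 8q → q* = 10.3571, p* = 145.8571.
Marginal revenue: MR = 208 − 12q. Set MR = MC: 208 − 12q = 63 + 8q → q_m = 7.25.
Price p_m = 208 − 6·7.25 = 164.5; MC(q_m) = 63 + 8·7.25 = 121.
Competitive q* = 10.3571, so Δq = 3.1071; wedge = 164.5 − 121 = 43.5.
Deadweight loss = ½ × 3.1071 × 43.5 = $67.58.

$67.58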